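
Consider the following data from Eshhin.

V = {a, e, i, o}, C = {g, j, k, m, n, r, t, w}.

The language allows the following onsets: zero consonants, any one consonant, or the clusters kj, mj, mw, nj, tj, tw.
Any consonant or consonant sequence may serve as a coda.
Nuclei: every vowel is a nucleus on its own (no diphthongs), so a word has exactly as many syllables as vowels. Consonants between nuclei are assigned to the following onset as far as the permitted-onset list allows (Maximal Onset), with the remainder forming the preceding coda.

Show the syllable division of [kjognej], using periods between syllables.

kjog.nej

Nuclei (vowels): o, e → 2 syllables.
Between /o/ (V1) and /e/ (V2): /gn/ — longest licit onset from the right is /n/, leaving /g/ as coda.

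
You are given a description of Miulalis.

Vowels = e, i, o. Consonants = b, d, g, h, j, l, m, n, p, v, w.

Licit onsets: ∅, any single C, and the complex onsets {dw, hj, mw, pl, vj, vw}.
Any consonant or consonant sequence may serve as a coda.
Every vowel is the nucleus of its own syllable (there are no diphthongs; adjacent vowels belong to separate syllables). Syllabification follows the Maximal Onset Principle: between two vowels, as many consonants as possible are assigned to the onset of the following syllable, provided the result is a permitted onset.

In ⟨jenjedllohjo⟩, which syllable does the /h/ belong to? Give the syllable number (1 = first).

Nuclei (vowels): e, e, o, o → 4 syllables.
Between /e/ (V1) and /e/ (V2): /nj/ — longest licit onset from the right is /j/, leaving /n/ as coda.
Between /e/ (V2) and /o/ (V3): /dll/ — longest licit onset from the right is /l/, leaving /dl/ as coda.
Between /o/ (V3) and /o/ (V4): cluster /hj/ — /hj/ is itself a permitted onset, so the whole cluster goes right; preceding coda = ∅.
Result: jen.jedl.lo.hjo.
The /h/ is in the onset of syllable 4 (/hjo/).

4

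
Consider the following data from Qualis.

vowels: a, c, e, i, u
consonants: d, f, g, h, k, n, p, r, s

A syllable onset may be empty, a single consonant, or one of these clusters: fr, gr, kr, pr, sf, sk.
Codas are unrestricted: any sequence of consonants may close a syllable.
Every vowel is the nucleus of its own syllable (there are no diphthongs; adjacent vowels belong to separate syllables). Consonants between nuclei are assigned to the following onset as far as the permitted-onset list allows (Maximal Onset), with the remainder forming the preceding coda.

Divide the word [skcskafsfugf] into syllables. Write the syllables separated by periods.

skc.skaf.sfugf

The vowels are c, a, u — 3 nuclei, so 3 syllables.
σ1/σ2 boundary: cluster /sk/ — /sk/ is itself a permitted onset, so the whole cluster goes right; preceding coda = ∅.
σ2/σ3 boundary: /fsf/ splits as /f/ + /sf/ (/sf/ is the longest suffix that is a licit onset).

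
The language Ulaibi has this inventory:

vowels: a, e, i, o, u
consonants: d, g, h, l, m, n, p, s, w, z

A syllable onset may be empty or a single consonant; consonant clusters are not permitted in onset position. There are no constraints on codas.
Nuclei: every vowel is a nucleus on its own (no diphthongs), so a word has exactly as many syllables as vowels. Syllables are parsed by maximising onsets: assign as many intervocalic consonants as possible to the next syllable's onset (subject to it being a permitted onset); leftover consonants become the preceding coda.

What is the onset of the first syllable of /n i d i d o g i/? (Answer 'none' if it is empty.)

The vowels are i, i, o, i — 4 nuclei, so 4 syllables.
/i…i/ gap (V1→V2): /d/ → onset of the next syllable (single consonants are always licit onsets).
/i…o/ gap (V2→V3): just /d/ — single C goes to the following onset.
/o…i/ gap (V3→V4): /g/ is a single consonant, so it becomes the next onset.
So the parse is ni.di.do.gi.
Syllable 1 is /ni/: onset /n/, nucleus /i/, coda ∅.

n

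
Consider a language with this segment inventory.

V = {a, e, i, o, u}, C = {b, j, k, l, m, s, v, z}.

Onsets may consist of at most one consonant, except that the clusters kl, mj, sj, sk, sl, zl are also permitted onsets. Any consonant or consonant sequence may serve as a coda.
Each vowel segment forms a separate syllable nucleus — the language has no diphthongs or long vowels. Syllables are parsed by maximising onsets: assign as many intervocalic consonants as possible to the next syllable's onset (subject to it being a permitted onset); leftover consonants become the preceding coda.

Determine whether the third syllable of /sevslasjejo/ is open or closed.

open

Nuclei (vowels): e, a, e, o → 4 syllables.
/e…a/ gap (V1→V2): cluster /vsl/ — the longest permitted-onset suffix is /sl/; onset = /sl/, preceding coda = /v/.
/a…e/ gap (V2→V3): /sj/ is a licit onset in full, so it all attaches to the next syllable.
/e…o/ gap (V3→V4): /j/ is a single consonant, so it becomes the next onset.
Putting it together: sev.sla.sje.jo.
Syllable 3 is /sje/; it ends in its nucleus with no coda, so it is open.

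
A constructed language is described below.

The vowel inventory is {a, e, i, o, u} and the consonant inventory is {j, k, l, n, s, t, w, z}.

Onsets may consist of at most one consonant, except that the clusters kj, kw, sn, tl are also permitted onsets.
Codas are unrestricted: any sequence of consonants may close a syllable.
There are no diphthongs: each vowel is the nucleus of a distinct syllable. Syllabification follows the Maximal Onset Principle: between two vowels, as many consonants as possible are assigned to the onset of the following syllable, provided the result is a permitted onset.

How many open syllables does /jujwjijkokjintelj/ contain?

The vowels are u, i, o, i, e — 5 nuclei, so 5 syllables.
Between /u/ (V1) and /i/ (V2): cluster /jwj/ — the longest permitted-onset suffix is /j/; onset = /j/, preceding coda = /jw/.
Between /i/ (V2) and /o/ (V3): /jk/ splits as /j/ + /k/ (/k/ is the longest suffix that is a licit onset).
Between /o/ (V3) and /i/ (V4): cluster /kj/ — /kj/ is itself a permitted onset, so the whole cluster goes right; preceding coda = ∅.
Between /i/ (V4) and /e/ (V5): /nt/ — longest licit onset from the right is /t/, leaving /n/ as coda.
Result: jujw.jij.ko.kjin.telj.
Classifying each syllable: /jujw/ (closed), /jij/ (closed), /ko/ (open), /kjin/ (closed), /telj/ (closed).
Open syllables: 1.

1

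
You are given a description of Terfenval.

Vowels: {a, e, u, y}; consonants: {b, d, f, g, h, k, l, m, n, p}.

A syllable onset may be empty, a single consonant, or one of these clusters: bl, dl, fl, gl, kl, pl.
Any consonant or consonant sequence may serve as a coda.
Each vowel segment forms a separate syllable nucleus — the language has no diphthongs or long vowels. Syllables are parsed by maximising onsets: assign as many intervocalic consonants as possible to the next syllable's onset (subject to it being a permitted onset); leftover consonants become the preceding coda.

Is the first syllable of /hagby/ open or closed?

closed

Vowels present: a, y; each is a nucleus, giving 2 syllables.
Between /a/ (V1) and /y/ (V2): cluster /gb/ — the longest permitted-onset suffix is /b/; onset = /b/, preceding coda = /g/.
Result: hag.by.
Syllable 1 is /hag/ with coda /g/, so it is closed.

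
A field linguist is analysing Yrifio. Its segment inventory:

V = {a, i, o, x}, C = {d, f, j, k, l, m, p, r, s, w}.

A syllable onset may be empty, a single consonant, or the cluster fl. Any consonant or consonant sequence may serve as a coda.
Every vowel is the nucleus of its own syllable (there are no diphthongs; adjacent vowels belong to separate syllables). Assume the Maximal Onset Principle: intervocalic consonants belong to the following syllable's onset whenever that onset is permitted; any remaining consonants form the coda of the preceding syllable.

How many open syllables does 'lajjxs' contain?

0

Nuclei (vowels): a, x → 2 syllables.
σ1/σ2 boundary: /jj/ splits as /j/ + /j/ (/j/ is the longest suffix that is a licit onset).
Putting it together: laj.jxs.
Classifying each syllable: /laj/ (closed), /jxs/ (closed).
Open syllables: 0.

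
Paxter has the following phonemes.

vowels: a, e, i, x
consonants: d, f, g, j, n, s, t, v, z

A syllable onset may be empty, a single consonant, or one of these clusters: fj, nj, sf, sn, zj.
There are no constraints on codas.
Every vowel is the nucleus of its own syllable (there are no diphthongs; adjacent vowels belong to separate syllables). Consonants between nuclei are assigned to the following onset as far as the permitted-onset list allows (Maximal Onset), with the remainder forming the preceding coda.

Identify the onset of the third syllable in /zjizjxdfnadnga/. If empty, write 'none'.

Nuclei (vowels): i, x, a, a → 4 syllables.
V1 /i/ – V2 /x/: cluster /zj/ — /zj/ is itself a permitted onset, so the whole cluster goes right; preceding coda = ∅.
V2 /x/ – V3 /a/: cluster /dfn/ — the longest permitted-onset suffix is /n/; onset = /n/, preceding coda = /df/.
V3 /a/ – V4 /a/: /dng/ — longest licit onset from the right is /g/, leaving /dn/ as coda.
Result: zji.zjxdf.nadn.ga.
Syllable 3 is /nadn/: onset /n/, nucleus /a/, coda /dn/.

n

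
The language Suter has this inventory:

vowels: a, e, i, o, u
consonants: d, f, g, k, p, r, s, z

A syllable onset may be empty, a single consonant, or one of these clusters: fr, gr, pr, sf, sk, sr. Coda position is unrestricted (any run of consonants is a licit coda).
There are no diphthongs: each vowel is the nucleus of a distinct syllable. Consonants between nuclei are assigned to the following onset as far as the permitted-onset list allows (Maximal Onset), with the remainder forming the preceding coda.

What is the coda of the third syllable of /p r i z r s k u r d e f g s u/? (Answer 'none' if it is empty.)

Vowels present: i, u, e, u; each is a nucleus, giving 4 syllables.
V1 /i/ – V2 /u/: cluster /zrsk/ — the longest permitted-onset suffix is /sk/; onset = /sk/, preceding coda = /zr/.
V2 /u/ – V3 /e/: cluster /rd/ — the longest permitted-onset suffix is /d/; onset = /d/, preceding coda = /r/.
V3 /e/ – V4 /u/: /fgs/ splits as /fg/ + /s/ (/s/ is the longest suffix that is a licit onset).
Putting it together: prizr.skur.defg.su.
Syllable 3 is /defg/: onset /d/, nucleus /e/, coda /fg/.

fg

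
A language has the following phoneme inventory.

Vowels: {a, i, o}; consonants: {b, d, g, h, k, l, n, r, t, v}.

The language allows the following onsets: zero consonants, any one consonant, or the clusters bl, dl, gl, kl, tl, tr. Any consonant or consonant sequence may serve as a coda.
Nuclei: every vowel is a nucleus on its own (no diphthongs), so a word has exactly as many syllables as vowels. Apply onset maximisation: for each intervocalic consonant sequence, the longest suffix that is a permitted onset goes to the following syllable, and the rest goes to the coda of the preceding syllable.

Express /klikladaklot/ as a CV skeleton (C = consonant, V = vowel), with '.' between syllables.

Vowels present: i, a, a, o; each is a nucleus, giving 4 syllables.
V1 /i/ – V2 /a/: /kl/ — entire cluster is a permitted onset → onset /kl/, coda ∅.
V2 /a/ – V3 /a/: /d/ → onset of the next syllable (single consonants are always licit onsets).
V3 /a/ – V4 /o/: /kl/ — entire cluster is a permitted onset → onset /kl/, coda ∅.
So the parse is kli.kla.da.klot.
Mapping each syllable to C/V: /kli/ → CCV, /kla/ → CCV, /da/ → CV, /klot/ → CCVC.

CCV.CCV.CV.CCVC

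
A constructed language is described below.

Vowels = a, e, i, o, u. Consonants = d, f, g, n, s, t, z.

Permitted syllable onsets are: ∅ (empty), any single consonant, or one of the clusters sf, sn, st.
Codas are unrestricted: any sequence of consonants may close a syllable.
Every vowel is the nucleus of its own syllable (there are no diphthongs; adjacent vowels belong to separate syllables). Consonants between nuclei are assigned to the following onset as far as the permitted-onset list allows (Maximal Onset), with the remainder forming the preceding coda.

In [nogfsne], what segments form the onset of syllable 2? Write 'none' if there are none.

The vowels are o, e — 2 nuclei, so 2 syllables.
/o…e/ gap (V1→V2): /gfsn/; trying suffixes from longest down, /sn/ is the first permitted one, so coda /gf/ | onset /sn/.
Syllabification: nogf.sne.
Syllable 2 is /sne/: onset /sn/, nucleus /e/, coda ∅.

sn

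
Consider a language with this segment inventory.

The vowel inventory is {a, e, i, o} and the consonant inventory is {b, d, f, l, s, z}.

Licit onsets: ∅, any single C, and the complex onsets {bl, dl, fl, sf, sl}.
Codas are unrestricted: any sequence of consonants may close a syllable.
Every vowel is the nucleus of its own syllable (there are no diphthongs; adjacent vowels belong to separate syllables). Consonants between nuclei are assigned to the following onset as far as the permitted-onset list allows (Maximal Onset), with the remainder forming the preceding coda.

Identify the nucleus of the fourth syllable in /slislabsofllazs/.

The vowels are i, a, o, a — 4 nuclei, so 4 syllables.
The fourth nucleus (vowel 4 from the left) is /a/.

a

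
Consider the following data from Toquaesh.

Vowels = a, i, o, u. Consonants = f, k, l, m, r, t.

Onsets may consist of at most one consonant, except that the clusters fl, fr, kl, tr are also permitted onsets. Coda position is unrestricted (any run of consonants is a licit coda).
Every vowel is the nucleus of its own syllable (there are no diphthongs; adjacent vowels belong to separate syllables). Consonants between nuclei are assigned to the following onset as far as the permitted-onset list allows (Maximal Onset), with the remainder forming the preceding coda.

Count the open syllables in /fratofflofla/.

3

The vowels are a, o, o, a — 4 nuclei, so 4 syllables.
Between /a/ (V1) and /o/ (V2): /t/ → onset of the next syllable (single consonants are always licit onsets).
Between /o/ (V2) and /o/ (V3): cluster /ffl/ — the longest permitted-onset suffix is /fl/; onset = /fl/, preceding coda = /f/.
Between /o/ (V3) and /a/ (V4): /fl/ is a licit onset in full, so it all attaches to the next syllable.
So the parse is fra.tof.flo.fla.
Classifying each syllable: /fra/ (open), /tof/ (closed), /flo/ (open), /fla/ (open).
Open syllables: 3.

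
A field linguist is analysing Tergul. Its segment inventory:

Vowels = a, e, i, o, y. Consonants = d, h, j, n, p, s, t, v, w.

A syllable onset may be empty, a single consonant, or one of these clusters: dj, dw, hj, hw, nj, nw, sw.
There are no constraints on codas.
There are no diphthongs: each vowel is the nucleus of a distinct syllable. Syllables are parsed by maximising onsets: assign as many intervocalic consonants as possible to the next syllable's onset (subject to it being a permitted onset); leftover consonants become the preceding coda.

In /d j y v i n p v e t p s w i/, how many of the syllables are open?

2

Nuclei (vowels): y, i, e, i → 4 syllables.
σ1/σ2 boundary: /v/ → onset of the next syllable (single consonants are always licit onsets).
σ2/σ3 boundary: /npv/ — longest licit onset from the right is /v/, leaving /np/ as coda.
σ3/σ4 boundary: cluster /tpsw/ — the longest permitted-onset suffix is /sw/; onset = /sw/, preceding coda = /tp/.
Syllabification: djy.vinp.vetp.swi.
Classifying each syllable: /djy/ (open), /vinp/ (closed), /vetp/ (closed), /swi/ (open).
Open syllables: 2.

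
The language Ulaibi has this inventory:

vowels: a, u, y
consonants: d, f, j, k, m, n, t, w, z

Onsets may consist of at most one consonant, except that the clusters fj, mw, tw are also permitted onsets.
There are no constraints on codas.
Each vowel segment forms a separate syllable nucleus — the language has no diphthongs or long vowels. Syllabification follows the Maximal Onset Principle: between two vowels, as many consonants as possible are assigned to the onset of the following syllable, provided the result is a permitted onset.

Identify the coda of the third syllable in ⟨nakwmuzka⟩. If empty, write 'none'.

none

Nuclei (vowels): a, u, a → 3 syllables.
σ1/σ2 boundary: /kwm/; trying suffixes from longest down, /m/ is the first permitted one, so coda /kw/ | onset /m/.
σ2/σ3 boundary: cluster /zk/ — the longest permitted-onset suffix is /k/; onset = /k/, preceding coda = /z/.
Syllabification: nakw.muz.ka.
Syllable 3 is /ka/: onset /k/, nucleus /a/, coda ∅.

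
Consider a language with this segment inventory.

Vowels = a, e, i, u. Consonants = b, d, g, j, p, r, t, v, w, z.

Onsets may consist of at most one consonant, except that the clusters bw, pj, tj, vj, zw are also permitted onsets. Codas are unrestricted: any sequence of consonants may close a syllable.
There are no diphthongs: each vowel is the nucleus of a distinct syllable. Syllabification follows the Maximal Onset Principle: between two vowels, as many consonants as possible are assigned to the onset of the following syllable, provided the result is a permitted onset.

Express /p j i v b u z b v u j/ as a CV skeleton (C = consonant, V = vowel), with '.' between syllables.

The vowels are i, u, u — 3 nuclei, so 3 syllables.
V1 /i/ – V2 /u/: /vb/; trying suffixes from longest down, /b/ is the first permitted one, so coda /v/ | onset /b/.
V2 /u/ – V3 /u/: /zbv/ — longest licit onset from the right is /v/, leaving /zb/ as coda.
So the parse is pjiv.buzb.vuj.
Mapping each syllable to C/V: /pjiv/ → CCVC, /buzb/ → CVCC, /vuj/ → CVC.

CCVC.CVCC.CVC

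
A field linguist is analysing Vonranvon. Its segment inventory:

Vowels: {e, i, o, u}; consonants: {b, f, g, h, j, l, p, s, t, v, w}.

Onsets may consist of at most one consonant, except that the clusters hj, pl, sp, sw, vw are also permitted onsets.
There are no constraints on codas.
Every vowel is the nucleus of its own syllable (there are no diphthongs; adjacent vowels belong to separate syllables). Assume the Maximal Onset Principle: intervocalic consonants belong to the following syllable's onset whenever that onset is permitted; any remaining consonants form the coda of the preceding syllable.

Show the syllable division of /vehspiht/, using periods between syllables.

veh.spiht

Vowels present: e, i; each is a nucleus, giving 2 syllables.
Between /e/ (V1) and /i/ (V2): /hsp/ — longest licit onset from the right is /sp/, leaving /h/ as coda.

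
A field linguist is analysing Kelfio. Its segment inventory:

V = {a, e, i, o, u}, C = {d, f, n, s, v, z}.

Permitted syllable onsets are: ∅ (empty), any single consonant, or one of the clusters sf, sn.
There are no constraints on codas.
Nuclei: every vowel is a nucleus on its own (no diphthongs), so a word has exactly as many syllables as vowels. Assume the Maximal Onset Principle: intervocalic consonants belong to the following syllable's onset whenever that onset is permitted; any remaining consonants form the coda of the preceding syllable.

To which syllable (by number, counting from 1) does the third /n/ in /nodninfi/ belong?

2

The vowels are o, i, i — 3 nuclei, so 3 syllables.
V1 /o/ – V2 /i/: /dn/; trying suffixes from longest down, /n/ is the first permitted one, so coda /d/ | onset /n/.
V2 /i/ – V3 /i/: /nf/ — longest licit onset from the right is /f/, leaving /n/ as coda.
Syllabification: nod.nin.fi.
The third /n/ is in the coda of syllable 2 (/nin/).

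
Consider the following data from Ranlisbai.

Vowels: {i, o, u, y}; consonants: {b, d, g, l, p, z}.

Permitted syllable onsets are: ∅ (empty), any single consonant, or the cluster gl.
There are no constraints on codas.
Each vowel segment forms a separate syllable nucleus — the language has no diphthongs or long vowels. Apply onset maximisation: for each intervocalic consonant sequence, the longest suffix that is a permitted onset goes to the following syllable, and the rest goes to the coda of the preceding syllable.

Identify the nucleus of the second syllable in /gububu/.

Nuclei (vowels): u, u, u → 3 syllables.
The second nucleus (vowel 2 from the left) is /u/.

u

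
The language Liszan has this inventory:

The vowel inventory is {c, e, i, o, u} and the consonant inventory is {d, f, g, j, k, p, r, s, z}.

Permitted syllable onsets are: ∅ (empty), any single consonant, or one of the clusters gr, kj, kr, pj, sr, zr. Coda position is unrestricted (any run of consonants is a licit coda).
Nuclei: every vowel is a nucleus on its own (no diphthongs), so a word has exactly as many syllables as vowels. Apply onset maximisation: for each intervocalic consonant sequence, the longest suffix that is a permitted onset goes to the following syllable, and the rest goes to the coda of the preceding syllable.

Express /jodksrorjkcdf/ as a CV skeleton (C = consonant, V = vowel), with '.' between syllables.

Nuclei (vowels): o, o, c → 3 syllables.
Between /o/ (V1) and /o/ (V2): /dksr/; trying suffixes from longest down, /sr/ is the first permitted one, so coda /dk/ | onset /sr/.
Between /o/ (V2) and /c/ (V3): /rjk/; trying suffixes from longest down, /k/ is the first permitted one, so coda /rj/ | onset /k/.
Syllabification: jodk.srorj.kcdf.
Mapping each syllable to C/V: /jodk/ → CVCC, /srorj/ → CCVCC, /kcdf/ → CVCC.

CVCC.CCVCC.CVCC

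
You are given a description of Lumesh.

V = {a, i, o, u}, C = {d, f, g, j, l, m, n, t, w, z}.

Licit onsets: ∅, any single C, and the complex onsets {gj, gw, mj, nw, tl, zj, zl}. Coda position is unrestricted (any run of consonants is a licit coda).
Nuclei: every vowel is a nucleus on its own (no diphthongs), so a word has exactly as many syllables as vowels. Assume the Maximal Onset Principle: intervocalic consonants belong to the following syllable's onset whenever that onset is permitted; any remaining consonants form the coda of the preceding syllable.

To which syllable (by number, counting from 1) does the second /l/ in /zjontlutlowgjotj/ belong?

3

The vowels are o, u, o, o — 4 nuclei, so 4 syllables.
/o…u/ gap (V1→V2): cluster /ntl/ — the longest permitted-onset suffix is /tl/; onset = /tl/, preceding coda = /n/.
/u…o/ gap (V2→V3): /tl/ is a licit onset in full, so it all attaches to the next syllable.
/o…o/ gap (V3→V4): /wgj/ — longest licit onset from the right is /gj/, leaving /w/ as coda.
So the parse is zjon.tlu.tlow.gjotj.
The second /l/ is in the onset of syllable 3 (/tlow/).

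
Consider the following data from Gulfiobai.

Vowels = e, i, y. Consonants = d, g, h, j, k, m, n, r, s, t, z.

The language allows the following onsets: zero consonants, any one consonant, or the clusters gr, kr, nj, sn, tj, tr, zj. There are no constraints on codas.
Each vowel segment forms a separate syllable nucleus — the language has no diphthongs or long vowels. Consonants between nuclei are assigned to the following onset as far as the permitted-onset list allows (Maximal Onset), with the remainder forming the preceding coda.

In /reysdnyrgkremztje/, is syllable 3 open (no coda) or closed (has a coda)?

closed

Vowels present: e, y, y, e, e; each is a nucleus, giving 5 syllables.
Between /e/ (V1) and /y/ (V2): nothing intervenes; syllable break is V.V.
Between /y/ (V2) and /y/ (V3): /sdn/ splits as /sd/ + /n/ (/n/ is the longest suffix that is a licit onset).
Between /y/ (V3) and /e/ (V4): /rgkr/ — longest licit onset from the right is /kr/, leaving /rg/ as coda.
Between /e/ (V4) and /e/ (V5): /mztj/ — longest licit onset from the right is /tj/, leaving /mz/ as coda.
Result: re.ysd.nyrg.kremz.tje.
Syllable 3 is /nyrg/ with coda /rg/, so it is closed.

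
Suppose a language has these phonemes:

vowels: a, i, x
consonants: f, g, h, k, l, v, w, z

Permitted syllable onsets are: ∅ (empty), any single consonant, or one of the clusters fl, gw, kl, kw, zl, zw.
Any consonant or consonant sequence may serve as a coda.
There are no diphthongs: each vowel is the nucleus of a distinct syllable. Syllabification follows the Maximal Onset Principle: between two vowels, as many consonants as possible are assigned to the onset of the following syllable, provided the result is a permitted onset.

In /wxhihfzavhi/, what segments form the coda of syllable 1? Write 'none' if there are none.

none

Vowels present: x, i, a, i; each is a nucleus, giving 4 syllables.
/x…i/ gap (V1→V2): just /h/ — single C goes to the following onset.
/i…a/ gap (V2→V3): /hfz/; trying suffixes from longest down, /z/ is the first permitted one, so coda /hf/ | onset /z/.
/a…i/ gap (V3→V4): /vh/; trying suffixes from longest down, /h/ is the first permitted one, so coda /v/ | onset /h/.
So the parse is wx.hihf.zav.hi.
Syllable 1 is /wx/: onset /w/, nucleus /x/, coda ∅.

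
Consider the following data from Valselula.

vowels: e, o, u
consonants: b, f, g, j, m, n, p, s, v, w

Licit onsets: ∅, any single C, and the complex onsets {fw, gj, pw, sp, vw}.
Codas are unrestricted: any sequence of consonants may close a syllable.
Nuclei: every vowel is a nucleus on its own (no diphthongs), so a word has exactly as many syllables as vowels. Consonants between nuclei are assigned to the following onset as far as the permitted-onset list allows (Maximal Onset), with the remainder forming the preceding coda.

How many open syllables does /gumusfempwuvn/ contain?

Vowels present: u, u, e, u; each is a nucleus, giving 4 syllables.
/u…u/ gap (V1→V2): just /m/ — single C goes to the following onset.
/u…e/ gap (V2→V3): /sf/ — longest licit onset from the right is /f/, leaving /s/ as coda.
/e…u/ gap (V3→V4): /mpw/ splits as /m/ + /pw/ (/pw/ is the longest suffix that is a licit onset).
Syllabification: gu.mus.fem.pwuvn.
Classifying each syllable: /gu/ (open), /mus/ (closed), /fem/ (closed), /pwuvn/ (closed).
Open syllables: 1.

1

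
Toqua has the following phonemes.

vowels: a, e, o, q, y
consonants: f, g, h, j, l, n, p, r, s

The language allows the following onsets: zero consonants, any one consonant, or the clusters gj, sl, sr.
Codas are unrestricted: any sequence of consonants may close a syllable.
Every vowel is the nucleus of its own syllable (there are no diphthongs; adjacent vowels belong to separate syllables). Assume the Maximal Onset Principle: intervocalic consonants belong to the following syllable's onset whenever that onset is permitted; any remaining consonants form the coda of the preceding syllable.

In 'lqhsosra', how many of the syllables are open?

2

The vowels are q, o, a — 3 nuclei, so 3 syllables.
Between /q/ (V1) and /o/ (V2): /hs/; trying suffixes from longest down, /s/ is the first permitted one, so coda /h/ | onset /s/.
Between /o/ (V2) and /a/ (V3): /sr/ is a licit onset in full, so it all attaches to the next syllable.
Result: lqh.so.sra.
Classifying each syllable: /lqh/ (closed), /so/ (open), /sra/ (open).
Open syllables: 2.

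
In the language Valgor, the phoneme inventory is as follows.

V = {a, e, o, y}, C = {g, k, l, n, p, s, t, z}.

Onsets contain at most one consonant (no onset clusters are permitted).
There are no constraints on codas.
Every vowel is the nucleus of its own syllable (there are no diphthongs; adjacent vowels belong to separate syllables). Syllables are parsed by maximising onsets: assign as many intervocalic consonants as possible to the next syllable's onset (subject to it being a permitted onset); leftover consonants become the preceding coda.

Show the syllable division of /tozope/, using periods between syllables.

Vowels present: o, o, e; each is a nucleus, giving 3 syllables.
/o…o/ gap (V1→V2): /z/ → onset of the next syllable (single consonants are always licit onsets).
/o…e/ gap (V2→V3): /p/ is a single consonant, so it becomes the next onset.

to.zo.pe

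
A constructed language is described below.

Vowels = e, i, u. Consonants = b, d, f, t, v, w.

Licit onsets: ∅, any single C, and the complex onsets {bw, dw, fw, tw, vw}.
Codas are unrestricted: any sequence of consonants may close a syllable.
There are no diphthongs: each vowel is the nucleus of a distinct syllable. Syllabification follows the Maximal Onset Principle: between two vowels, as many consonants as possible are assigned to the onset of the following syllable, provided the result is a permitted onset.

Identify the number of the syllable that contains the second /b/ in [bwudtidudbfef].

Nuclei (vowels): u, i, u, e → 4 syllables.
σ1/σ2 boundary: cluster /dt/ — the longest permitted-onset suffix is /t/; onset = /t/, preceding coda = /d/.
σ2/σ3 boundary: /d/ is a single consonant, so it becomes the next onset.
σ3/σ4 boundary: /dbf/ splits as /db/ + /f/ (/f/ is the longest suffix that is a licit onset).
Putting it together: bwud.ti.dudb.fef.
The second /b/ is in the coda of syllable 3 (/dudb/).

3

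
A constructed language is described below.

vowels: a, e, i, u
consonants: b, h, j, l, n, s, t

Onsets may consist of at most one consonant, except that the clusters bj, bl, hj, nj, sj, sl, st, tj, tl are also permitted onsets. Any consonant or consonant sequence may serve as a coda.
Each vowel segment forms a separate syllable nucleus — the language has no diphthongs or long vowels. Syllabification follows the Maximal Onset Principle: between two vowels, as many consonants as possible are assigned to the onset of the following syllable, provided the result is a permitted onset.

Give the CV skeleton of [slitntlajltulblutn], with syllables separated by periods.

CCVCC.CCVCC.CVC.CCVCC

Vowels present: i, a, u, u; each is a nucleus, giving 4 syllables.
Between /i/ (V1) and /a/ (V2): /tntl/ — longest licit onset from the right is /tl/, leaving /tn/ as coda.
Between /a/ (V2) and /u/ (V3): /jlt/ — longest licit onset from the right is /t/, leaving /jl/ as coda.
Between /u/ (V3) and /u/ (V4): cluster /lbl/ — the longest permitted-onset suffix is /bl/; onset = /bl/, preceding coda = /l/.
Syllabification: slitn.tlajl.tul.blutn.
Mapping each syllable to C/V: /slitn/ → CCVCC, /tlajl/ → CCVCC, /tul/ → CVC, /blutn/ → CCVCC.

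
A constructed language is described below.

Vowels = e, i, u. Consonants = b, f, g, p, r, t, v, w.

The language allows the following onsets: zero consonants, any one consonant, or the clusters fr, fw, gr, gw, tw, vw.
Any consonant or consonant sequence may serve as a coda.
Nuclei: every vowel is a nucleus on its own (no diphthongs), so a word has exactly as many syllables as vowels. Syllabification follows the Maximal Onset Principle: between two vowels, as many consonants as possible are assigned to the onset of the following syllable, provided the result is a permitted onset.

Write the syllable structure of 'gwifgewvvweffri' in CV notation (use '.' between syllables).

CCVC.CVCC.CCVC.CCV

Nuclei (vowels): i, e, e, i → 4 syllables.
Between /i/ (V1) and /e/ (V2): /fg/; trying suffixes from longest down, /g/ is the first permitted one, so coda /f/ | onset /g/.
Between /e/ (V2) and /e/ (V3): /wvvw/; trying suffixes from longest down, /vw/ is the first permitted one, so coda /wv/ | onset /vw/.
Between /e/ (V3) and /i/ (V4): /ffr/; trying suffixes from longest down, /fr/ is the first permitted one, so coda /f/ | onset /fr/.
So the parse is gwif.gewv.vwef.fri.
Mapping each syllable to C/V: /gwif/ → CCVC, /gewv/ → CVCC, /vwef/ → CCVC, /fri/ → CCV.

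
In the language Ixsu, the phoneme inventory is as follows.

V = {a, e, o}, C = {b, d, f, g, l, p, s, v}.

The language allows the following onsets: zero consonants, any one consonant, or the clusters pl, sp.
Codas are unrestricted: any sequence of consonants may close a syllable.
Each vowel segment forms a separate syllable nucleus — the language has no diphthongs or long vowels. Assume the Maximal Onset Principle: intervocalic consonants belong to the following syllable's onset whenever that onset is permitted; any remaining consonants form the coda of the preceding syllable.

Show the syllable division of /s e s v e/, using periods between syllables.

ses.ve

Nuclei (vowels): e, e → 2 syllables.
V1 /e/ – V2 /e/: /sv/ — longest licit onset from the right is /v/, leaving /s/ as coda.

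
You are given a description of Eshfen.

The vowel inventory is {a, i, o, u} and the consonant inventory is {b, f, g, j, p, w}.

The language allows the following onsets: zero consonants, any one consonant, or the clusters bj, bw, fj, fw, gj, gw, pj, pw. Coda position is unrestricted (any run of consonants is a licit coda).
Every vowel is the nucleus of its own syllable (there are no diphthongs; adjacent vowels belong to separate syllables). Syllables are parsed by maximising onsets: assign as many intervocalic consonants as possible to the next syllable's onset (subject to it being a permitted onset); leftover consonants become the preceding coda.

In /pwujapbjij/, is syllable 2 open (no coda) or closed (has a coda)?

The vowels are u, a, i — 3 nuclei, so 3 syllables.
Between /u/ (V1) and /a/ (V2): /j/ → onset of the next syllable (single consonants are always licit onsets).
Between /a/ (V2) and /i/ (V3): /pbj/ — longest licit onset from the right is /bj/, leaving /p/ as coda.
Putting it together: pwu.jap.bjij.
Syllable 2 is /jap/ with coda /p/, so it is closed.

closed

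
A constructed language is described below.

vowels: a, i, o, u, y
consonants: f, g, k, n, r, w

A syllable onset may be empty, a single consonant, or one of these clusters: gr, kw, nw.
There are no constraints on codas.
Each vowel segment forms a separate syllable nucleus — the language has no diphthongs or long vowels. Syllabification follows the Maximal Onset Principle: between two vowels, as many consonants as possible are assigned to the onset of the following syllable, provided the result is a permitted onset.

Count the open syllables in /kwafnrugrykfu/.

2

Vowels present: a, u, y, u; each is a nucleus, giving 4 syllables.
V1 /a/ – V2 /u/: cluster /fnr/ — the longest permitted-onset suffix is /r/; onset = /r/, preceding coda = /fn/.
V2 /u/ – V3 /y/: /gr/ is a licit onset in full, so it all attaches to the next syllable.
V3 /y/ – V4 /u/: /kf/; trying suffixes from longest down, /f/ is the first permitted one, so coda /k/ | onset /f/.
Syllabification: kwafn.ru.gryk.fu.
Classifying each syllable: /kwafn/ (closed), /ru/ (open), /gryk/ (closed), /fu/ (open).
Open syllables: 2.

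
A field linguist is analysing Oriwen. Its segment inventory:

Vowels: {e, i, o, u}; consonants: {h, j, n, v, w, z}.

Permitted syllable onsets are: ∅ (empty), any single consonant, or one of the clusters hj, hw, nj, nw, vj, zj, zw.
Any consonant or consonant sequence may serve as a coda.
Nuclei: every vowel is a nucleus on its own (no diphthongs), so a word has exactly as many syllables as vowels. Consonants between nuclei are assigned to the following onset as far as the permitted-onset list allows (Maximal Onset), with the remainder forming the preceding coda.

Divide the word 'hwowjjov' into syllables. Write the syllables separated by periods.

hwowj.jov

Vowels present: o, o; each is a nucleus, giving 2 syllables.
Between /o/ (V1) and /o/ (V2): /wjj/ splits as /wj/ + /j/ (/j/ is the longest suffix that is a licit onset).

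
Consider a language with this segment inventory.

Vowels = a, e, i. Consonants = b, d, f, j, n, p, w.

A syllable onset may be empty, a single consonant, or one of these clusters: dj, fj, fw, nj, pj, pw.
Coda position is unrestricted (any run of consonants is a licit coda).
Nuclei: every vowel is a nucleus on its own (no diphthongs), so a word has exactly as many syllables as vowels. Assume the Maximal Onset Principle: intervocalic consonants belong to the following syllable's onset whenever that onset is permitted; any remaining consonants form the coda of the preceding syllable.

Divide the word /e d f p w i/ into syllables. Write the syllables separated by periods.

Vowels present: e, i; each is a nucleus, giving 2 syllables.
σ1/σ2 boundary: /dfpw/; trying suffixes from longest down, /pw/ is the first permitted one, so coda /df/ | onset /pw/.

edf.pwi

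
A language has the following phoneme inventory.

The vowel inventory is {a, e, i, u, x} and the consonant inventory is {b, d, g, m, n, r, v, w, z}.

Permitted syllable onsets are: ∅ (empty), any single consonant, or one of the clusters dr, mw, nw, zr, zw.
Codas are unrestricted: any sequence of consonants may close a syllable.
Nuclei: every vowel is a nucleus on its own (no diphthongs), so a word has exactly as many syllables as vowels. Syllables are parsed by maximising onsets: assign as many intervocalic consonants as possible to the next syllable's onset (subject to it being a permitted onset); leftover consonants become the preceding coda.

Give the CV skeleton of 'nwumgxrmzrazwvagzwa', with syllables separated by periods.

The vowels are u, x, a, a, a — 5 nuclei, so 5 syllables.
/u…x/ gap (V1→V2): /mg/; trying suffixes from longest down, /g/ is the first permitted one, so coda /m/ | onset /g/.
/x…a/ gap (V2→V3): /rmzr/ splits as /rm/ + /zr/ (/zr/ is the longest suffix that is a licit onset).
/a…a/ gap (V3→V4): /zwv/ — longest licit onset from the right is /v/, leaving /zw/ as coda.
/a…a/ gap (V4→V5): cluster /gzw/ — the longest permitted-onset suffix is /zw/; onset = /zw/, preceding coda = /g/.
So the parse is nwum.gxrm.zrazw.vag.zwa.
Mapping each syllable to C/V: /nwum/ → CCVC, /gxrm/ → CVCC, /zrazw/ → CCVCC, /vag/ → CVC, /zwa/ → CCV.

CCVC.CVCC.CCVCC.CVC.CCV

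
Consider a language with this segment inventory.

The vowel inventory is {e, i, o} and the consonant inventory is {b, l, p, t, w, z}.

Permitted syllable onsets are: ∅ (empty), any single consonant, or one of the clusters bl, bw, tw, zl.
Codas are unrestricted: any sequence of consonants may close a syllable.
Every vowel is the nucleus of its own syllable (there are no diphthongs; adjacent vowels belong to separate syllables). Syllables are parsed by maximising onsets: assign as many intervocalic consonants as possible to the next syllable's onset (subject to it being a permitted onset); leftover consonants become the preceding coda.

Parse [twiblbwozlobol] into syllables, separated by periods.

twibl.bwo.zlo.bol

Nuclei (vowels): i, o, o, o → 4 syllables.
Between /i/ (V1) and /o/ (V2): cluster /blbw/ — the longest permitted-onset suffix is /bw/; onset = /bw/, preceding coda = /bl/.
Between /o/ (V2) and /o/ (V3): /zl/ is a licit onset in full, so it all attaches to the next syllable.
Between /o/ (V3) and /o/ (V4): just /b/ — single C goes to the following onset.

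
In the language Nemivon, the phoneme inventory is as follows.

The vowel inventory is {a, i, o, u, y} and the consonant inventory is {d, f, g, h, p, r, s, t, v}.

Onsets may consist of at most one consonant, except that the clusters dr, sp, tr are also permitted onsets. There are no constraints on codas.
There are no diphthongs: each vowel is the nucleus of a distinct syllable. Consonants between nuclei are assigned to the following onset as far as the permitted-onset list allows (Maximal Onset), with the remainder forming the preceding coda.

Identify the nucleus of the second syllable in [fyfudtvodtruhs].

u

Nuclei (vowels): y, u, o, u → 4 syllables.
The second nucleus (vowel 2 from the left) is /u/.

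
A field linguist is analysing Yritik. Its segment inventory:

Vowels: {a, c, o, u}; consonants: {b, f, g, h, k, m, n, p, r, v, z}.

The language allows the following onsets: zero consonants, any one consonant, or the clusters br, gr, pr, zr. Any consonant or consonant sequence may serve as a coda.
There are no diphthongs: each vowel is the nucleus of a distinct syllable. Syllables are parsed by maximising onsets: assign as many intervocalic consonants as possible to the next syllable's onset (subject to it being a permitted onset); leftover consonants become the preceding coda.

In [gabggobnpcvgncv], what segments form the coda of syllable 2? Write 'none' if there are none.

bn

Nuclei (vowels): a, o, c, c → 4 syllables.
Between /a/ (V1) and /o/ (V2): cluster /bgg/ — the longest permitted-onset suffix is /g/; onset = /g/, preceding coda = /bg/.
Between /o/ (V2) and /c/ (V3): /bnp/ splits as /bn/ + /p/ (/p/ is the longest suffix that is a licit onset).
Between /c/ (V3) and /c/ (V4): /vgn/ splits as /vg/ + /n/ (/n/ is the longest suffix that is a licit onset).
Syllabification: gabg.gobn.pcvg.ncv.
Syllable 2 is /gobn/: onset /g/, nucleus /o/, coda /bn/.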